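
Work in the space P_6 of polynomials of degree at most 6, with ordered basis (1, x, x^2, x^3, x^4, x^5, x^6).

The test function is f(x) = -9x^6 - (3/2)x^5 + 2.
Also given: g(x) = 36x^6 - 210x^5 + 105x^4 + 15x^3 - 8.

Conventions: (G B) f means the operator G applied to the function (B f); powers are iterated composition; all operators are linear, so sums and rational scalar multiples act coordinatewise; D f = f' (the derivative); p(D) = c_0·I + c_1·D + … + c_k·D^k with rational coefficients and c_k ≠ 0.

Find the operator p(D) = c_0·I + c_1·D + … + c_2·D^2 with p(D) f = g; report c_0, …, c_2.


p(D) = -4·I + 4·D − (1/2)·D^2, i.e. c_0 = -4, c_1 = 4, c_2 = -1/2

D^0 f = -9x^6 - (3/2)x^5 + 2
D^1 f = -54x^5 - (15/2)x^4
D^2 f = -270x^4 - 30x^3
matching coefficients of g against c_0 f + c_1 Df + … from the top degree down determines the c_i
solution: c_0 = -4, c_1 = 4, c_2 = -1/2


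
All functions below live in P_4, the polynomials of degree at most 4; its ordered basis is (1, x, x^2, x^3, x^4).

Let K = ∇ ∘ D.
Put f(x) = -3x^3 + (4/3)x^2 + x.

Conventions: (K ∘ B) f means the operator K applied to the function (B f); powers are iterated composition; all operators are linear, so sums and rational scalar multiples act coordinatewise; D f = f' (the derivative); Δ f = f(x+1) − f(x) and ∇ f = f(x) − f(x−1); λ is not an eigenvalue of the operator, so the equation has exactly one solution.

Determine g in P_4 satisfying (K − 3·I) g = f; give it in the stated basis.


write g with unknown coordinates in the stated basis and equate coefficients in (K − 3·I) g = f
solving from the highest basis element down gives g = x^3 - (4/9)x^2 + (5/3)x - 35/27
check: K g = 6x - 35/9
so K g − 3·g = -3x^3 + (4/3)x^2 + x = f ✓

the image equals g(x) = x^3 - (4/9)x^2 + (5/3)x - 35/27


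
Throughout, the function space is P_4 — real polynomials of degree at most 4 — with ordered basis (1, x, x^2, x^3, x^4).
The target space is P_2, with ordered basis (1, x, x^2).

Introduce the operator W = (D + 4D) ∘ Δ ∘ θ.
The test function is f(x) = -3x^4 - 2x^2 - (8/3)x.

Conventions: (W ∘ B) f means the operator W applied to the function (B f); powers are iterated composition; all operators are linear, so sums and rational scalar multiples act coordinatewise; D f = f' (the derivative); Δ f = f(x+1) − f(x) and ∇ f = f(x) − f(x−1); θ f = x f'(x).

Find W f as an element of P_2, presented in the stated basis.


the image equals g(x) = -720x^2 - 720x - 280

θ f = -12x^4 - 4x^2 - (8/3)x
Δ θ f = -48x^3 - 72x^2 - 56x - 56/3
D (Δ ∘ θ) f = -144x^2 - 144x - 56
D (Δ ∘ θ) f = -144x^2 - 144x - 56
(4D) (Δ ∘ θ) f = -576x^2 - 576x - 224
(D + 4D) (Δ ∘ θ) f = -720x^2 - 720x - 280


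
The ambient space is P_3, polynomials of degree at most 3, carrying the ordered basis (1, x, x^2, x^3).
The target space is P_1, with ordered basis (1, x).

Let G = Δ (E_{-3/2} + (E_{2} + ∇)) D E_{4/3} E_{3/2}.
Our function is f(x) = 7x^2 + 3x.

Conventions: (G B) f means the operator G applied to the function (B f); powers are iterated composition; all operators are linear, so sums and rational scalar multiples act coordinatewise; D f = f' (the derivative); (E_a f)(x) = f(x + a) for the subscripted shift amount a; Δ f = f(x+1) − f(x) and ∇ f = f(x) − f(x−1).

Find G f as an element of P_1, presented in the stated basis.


the image equals g(x) = 28

E_{3/2} f = 7x^2 + 24x + 81/4
E_{4/3} E_{3/2} f = 7x^2 + (128/3)x + 2329/36
D (E_{4/3} E_{3/2}) f = 14x + 128/3
E_{-3/2} D (E_{4/3} E_{3/2}) f = 14x + 65/3
E_{2} D (E_{4/3} E_{3/2}) f = 14x + 212/3
∇ D (E_{4/3} E_{3/2}) f = 14
(E_{2} + ∇) D (E_{4/3} E_{3/2}) f = 14x + 254/3
(E_{-3/2} + (E_{2} + ∇)) D (E_{4/3} E_{3/2}) f = 28x + 319/3
Δ ((E_{-3/2} + (E_{2} + ∇)) D E_{4/3} E_{3/2}) f = 28


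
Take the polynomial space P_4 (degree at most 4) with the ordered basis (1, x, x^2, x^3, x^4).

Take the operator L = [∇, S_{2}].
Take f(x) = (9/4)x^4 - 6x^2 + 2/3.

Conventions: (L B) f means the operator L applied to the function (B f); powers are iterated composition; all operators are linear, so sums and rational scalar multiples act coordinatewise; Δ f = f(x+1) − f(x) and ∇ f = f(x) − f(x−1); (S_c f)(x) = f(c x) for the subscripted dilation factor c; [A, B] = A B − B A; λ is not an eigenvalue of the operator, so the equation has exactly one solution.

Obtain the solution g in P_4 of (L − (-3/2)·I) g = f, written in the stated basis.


write g with unknown coordinates in the stated basis and equate coefficients in (L − (-3/2)·I) g = f
solving from the highest basis element down gives g = (3/2)x^4 - 32x^3 + 324x^2 - 1304x + 15139/9
check: L g = 48x^3 - 492x^2 + 1956x - 5045/2
so L g − (-3/2)·g = (9/4)x^4 - 6x^2 + 2/3 = f ✓

the result is g(x) = (3/2)x^4 - 32x^3 + 324x^2 - 1304x + 15139/9


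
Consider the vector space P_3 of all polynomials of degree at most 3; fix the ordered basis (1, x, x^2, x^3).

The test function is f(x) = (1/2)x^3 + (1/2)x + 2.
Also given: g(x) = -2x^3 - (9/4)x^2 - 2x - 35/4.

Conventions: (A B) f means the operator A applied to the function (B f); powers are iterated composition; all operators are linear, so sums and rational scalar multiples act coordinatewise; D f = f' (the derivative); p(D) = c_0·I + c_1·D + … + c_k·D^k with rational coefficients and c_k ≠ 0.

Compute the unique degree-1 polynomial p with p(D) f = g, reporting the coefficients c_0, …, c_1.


D^0 f = (1/2)x^3 + (1/2)x + 2
D^1 f = (3/2)x^2 + 1/2
matching coefficients of g against c_0 f + c_1 Df + … from the top degree down determines the c_i
solution: c_0 = -4, c_1 = -3/2

c_0 = -4, c_1 = -3/2


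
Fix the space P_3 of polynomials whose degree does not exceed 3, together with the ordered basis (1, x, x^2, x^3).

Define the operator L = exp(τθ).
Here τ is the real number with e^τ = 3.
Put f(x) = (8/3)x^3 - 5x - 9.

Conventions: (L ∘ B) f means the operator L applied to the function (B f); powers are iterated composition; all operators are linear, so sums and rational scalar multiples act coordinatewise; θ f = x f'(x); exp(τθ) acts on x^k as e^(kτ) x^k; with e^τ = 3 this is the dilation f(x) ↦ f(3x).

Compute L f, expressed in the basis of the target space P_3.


the image equals g(x) = 72x^3 - 15x - 9

exp(τθ) x^k = e^(kτ) x^k; with e^τ = 3 this sends x^k to 3^k x^k
x ↦ 3 x
x^3 ↦ 27 x^3
applying this coordinatewise to f: exp(τθ) f = 72x^3 - 15x - 9


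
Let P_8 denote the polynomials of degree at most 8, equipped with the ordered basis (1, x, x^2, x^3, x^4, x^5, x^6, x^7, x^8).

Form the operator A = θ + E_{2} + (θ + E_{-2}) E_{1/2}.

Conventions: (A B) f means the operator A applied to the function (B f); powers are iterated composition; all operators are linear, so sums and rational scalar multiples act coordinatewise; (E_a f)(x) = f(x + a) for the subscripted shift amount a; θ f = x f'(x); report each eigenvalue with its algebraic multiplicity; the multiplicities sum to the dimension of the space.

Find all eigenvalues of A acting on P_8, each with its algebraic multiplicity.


image of 1: 2
image of x: 4x + 1/2
image of x^2: 6x^2 + 2x + 25/4
image of x^3: 8x^3 + (9/2)x^2 + (39/2)x + 37/8
image of x^4: 10x^4 + 8x^3 + (81/2)x^2 + 19x + 337/16
image of x^5: 12x^5 + (25/2)x^4 + 70x^3 + (195/4)x^2 + (845/8)x + 781/32
image of x^6: 14x^6 + 18x^5 + (435/4)x^4 + 100x^3 + (5085/16)x^2 + (1173/8)x + 4825/64
image of x^7: 16x^7 + (49/2)x^6 + (315/2)x^5 + (1435/8)x^4 + (2975/4)x^3 + (16443/32)x^2 + (16891/32)x + 14197/128
image of x^8: 18x^8 + 32x^7 + 217x^6 + 294x^5 + (11935/8)x^4 + 1372x^3 + (33789/16)x^2 + (7099/8)x + 72097/256
the matrix is upper triangular; its diagonal is (2, 4, 6, 8, 10, 12, 14, 16, 18)
for a triangular matrix the eigenvalues are the diagonal entries, with algebraic multiplicity their repetition count

λ = 2 (multiplicity 1), λ = 4 (multiplicity 1), λ = 6 (multiplicity 1), λ = 8 (multiplicity 1), λ = 10 (multiplicity 1), λ = 12 (multiplicity 1), λ = 14 (multiplicity 1), λ = 16 (multiplicity 1), λ = 18 (multiplicity 1)


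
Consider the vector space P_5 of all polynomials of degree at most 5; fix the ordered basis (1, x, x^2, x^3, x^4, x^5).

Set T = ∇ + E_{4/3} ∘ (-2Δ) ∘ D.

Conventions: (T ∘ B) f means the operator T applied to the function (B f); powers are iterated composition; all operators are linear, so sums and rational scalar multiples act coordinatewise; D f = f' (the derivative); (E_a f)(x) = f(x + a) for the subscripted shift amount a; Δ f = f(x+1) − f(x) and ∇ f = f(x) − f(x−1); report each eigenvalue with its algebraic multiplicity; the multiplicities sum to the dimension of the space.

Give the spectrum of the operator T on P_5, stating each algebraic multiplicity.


image of 1: 0
image of x: 1
image of x^2: 2x - 5
image of x^3: 3x^2 - 15x - 21
image of x^4: 4x^3 - 30x^2 - 84x - 251/3
image of x^5: 5x^4 - 50x^3 - 210x^2 - (1255/3)x - 7123/27
the matrix is upper triangular; its diagonal is (0, 0, 0, 0, 0, 0)
for a triangular matrix the eigenvalues are the diagonal entries, with algebraic multiplicity their repetition count

λ = 0 (multiplicity 6)


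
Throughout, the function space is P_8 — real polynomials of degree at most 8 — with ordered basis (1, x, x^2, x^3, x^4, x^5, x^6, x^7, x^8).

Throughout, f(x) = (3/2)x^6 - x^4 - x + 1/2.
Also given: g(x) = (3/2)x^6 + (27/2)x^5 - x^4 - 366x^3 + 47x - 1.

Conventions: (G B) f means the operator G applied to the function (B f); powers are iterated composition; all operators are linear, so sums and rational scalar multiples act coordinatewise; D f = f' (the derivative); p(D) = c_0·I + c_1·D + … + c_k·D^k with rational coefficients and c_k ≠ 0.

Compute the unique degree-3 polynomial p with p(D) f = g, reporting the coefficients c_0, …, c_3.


D^0 f = (3/2)x^6 - x^4 - x + 1/2
D^1 f = 9x^5 - 4x^3 - 1
D^2 f = 45x^4 - 12x^2
D^3 f = 180x^3 - 24x
matching coefficients of g against c_0 f + c_1 Df + … from the top degree down determines the c_i
solution: c_0 = 1, c_1 = 3/2, c_2 = 0, c_3 = -2

p(D) = I + (3/2)·D − 2·D^3, i.e. c_0 = 1, c_1 = 3/2, c_2 = 0, c_3 = -2


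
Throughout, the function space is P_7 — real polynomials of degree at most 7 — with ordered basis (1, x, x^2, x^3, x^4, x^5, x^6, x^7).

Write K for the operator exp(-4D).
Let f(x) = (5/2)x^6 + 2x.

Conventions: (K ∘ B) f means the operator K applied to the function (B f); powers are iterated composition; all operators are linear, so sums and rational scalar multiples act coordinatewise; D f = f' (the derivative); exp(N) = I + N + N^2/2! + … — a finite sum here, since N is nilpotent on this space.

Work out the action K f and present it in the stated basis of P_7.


the image equals g(x) = (5/2)x^6 - 60x^5 + 600x^4 - 3200x^3 + 9600x^2 - 15358x + 10232

order-1 term: -60x^5 - 8
order-2 term: 600x^4
order-3 term: -3200x^3
order-4 term: 9600x^2
order-5 term: -15360x
order-6 term: 10240
the series for exp(-4D) f terminates at order 6
exp(-4D) f = (5/2)x^6 - 60x^5 + 600x^4 - 3200x^3 + 9600x^2 - 15358x + 10232


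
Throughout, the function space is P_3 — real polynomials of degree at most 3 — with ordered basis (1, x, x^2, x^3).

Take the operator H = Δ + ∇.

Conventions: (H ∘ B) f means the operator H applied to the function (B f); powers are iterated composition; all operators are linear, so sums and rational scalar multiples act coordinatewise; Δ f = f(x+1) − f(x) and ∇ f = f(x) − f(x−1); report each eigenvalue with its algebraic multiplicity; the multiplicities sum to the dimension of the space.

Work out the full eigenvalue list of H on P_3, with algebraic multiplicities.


image of 1: 0
image of x: 2
image of x^2: 4x
image of x^3: 6x^2 + 2
the matrix is upper triangular; its diagonal is (0, 0, 0, 0)
for a triangular matrix the eigenvalues are the diagonal entries, with algebraic multiplicity their repetition count

λ = 0 (multiplicity 4)


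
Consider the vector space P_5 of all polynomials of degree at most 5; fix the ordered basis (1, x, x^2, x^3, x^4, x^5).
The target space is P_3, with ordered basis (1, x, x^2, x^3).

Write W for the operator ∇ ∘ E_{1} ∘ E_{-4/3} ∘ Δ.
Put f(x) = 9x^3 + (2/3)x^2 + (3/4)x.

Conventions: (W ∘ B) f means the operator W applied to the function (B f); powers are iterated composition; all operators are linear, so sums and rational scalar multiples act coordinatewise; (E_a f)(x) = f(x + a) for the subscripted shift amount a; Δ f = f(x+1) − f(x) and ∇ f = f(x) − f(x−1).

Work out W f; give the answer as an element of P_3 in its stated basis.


Δ f = 27x^2 + (85/3)x + 125/12
E_{-4/3} Δ f = 27x^2 - (131/3)x + 743/36
E_{1} E_{-4/3} Δ f = 27x^2 + (31/3)x + 143/36
∇ (E_{1} ∘ E_{-4/3} ∘ Δ) f = 54x - 50/3

the result is g(x) = 54x - 50/3


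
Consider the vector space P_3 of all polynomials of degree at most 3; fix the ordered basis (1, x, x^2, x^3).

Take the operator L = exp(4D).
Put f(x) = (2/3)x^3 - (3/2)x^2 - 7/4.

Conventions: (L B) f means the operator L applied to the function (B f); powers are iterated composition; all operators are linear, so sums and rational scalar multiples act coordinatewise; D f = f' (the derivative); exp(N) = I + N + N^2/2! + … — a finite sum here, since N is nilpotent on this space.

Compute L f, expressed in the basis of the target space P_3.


order-1 term: 8x^2 - 12x
order-2 term: 32x - 24
order-3 term: 128/3
the series for exp(4D) f terminates at order 3
exp(4D) f = (2/3)x^3 + (13/2)x^2 + 20x + 203/12

g(x) = (2/3)x^3 + (13/2)x^2 + 20x + 203/12


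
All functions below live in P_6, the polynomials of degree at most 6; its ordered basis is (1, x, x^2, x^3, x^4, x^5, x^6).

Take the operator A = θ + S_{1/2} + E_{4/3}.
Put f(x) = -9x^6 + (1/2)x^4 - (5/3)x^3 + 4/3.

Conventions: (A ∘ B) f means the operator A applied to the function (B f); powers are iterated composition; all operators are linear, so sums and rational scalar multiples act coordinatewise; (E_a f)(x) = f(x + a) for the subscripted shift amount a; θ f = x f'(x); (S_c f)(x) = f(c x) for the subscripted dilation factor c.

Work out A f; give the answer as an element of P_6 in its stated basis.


g(x) = -(4041/64)x^6 - 72x^5 - (7599/32)x^4 - (3447/8)x^3 - 428x^2 - (6256/27)x - 4072/81

θ f = -54x^6 + 2x^4 - 5x^3
S_{1/2} f = -(9/64)x^6 + (1/32)x^4 - (5/24)x^3 + 4/3
E_{4/3} f = -9x^6 - 72x^5 - (479/2)x^4 - (1277/3)x^3 - 428x^2 - (6256/27)x - 4180/81
(θ + S_{1/2} + E_{4/3}) f = -(4041/64)x^6 - 72x^5 - (7599/32)x^4 - (3447/8)x^3 - 428x^2 - (6256/27)x - 4072/81


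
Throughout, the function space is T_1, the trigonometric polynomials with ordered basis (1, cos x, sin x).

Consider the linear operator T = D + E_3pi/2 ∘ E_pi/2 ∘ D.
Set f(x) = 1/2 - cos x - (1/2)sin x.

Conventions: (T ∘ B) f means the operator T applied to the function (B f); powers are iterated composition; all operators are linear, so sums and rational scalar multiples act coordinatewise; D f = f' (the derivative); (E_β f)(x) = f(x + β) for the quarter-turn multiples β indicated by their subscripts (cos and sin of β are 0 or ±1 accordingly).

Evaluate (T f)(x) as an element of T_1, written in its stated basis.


the image equals g(x) = -cos x + 2sin x

D f = -(1/2)cos x + sin x
D f = -(1/2)cos x + sin x
E_pi/2 D f = cos x + (1/2)sin x
E_3pi/2 E_pi/2 D f = -(1/2)cos x + sin x
(D + E_3pi/2 ∘ E_pi/2 ∘ D) f = -cos x + 2sin x


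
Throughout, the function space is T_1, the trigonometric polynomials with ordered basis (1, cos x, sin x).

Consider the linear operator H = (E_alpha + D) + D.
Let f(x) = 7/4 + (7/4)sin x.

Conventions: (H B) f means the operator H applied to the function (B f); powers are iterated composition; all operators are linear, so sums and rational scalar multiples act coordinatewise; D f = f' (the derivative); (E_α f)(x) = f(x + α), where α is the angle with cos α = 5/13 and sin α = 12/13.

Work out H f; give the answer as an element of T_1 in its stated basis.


the result is g(x) = 7/4 + (133/26)cos x + (35/52)sin x

E_alpha f = 7/4 + (21/13)cos x + (35/52)sin x
D f = (7/4)cos x
(E_alpha + D) f = 7/4 + (175/52)cos x + (35/52)sin x
D f = (7/4)cos x
((E_alpha + D) + D) f = 7/4 + (133/26)cos x + (35/52)sin x


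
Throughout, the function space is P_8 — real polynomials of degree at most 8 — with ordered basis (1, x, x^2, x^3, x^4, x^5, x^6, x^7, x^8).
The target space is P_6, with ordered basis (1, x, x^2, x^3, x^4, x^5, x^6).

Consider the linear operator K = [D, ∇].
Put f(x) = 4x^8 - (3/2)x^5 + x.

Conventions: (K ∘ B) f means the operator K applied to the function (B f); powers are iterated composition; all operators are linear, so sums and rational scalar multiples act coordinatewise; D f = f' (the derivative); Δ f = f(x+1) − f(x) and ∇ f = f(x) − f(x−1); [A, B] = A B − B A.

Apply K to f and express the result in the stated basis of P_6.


the result is g(x) = 0

∇ f = 32x^7 - 112x^6 + 224x^5 - (575/2)x^4 + 239x^3 - 127x^2 + (79/2)x - 9/2
D ∇ f = 224x^6 - 672x^5 + 1120x^4 - 1150x^3 + 717x^2 - 254x + 79/2
D f = 32x^7 - (15/2)x^4 + 1
∇ D f = 224x^6 - 672x^5 + 1120x^4 - 1150x^3 + 717x^2 - 254x + 79/2
[D, ∇] f = 0


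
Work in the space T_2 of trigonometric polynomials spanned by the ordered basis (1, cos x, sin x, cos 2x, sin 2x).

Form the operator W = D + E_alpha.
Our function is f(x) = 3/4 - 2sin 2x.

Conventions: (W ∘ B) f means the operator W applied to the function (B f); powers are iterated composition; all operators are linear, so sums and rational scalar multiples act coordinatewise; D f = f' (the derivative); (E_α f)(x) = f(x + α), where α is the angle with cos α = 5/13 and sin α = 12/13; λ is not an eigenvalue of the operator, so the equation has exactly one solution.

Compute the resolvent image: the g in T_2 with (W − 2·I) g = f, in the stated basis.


the image equals g(x) = -3/4 + (916/2477)cos 2x + (914/2477)sin 2x

write g with unknown coordinates in the stated basis and equate coefficients in (W − 2·I) g = f
solving from the highest basis element down gives g = -3/4 + (916/2477)cos 2x + (914/2477)sin 2x
check: W g = -3/4 + (1832/2477)cos 2x - (3126/2477)sin 2x
so W g − 2·g = 3/4 - 2sin 2x = f ✓


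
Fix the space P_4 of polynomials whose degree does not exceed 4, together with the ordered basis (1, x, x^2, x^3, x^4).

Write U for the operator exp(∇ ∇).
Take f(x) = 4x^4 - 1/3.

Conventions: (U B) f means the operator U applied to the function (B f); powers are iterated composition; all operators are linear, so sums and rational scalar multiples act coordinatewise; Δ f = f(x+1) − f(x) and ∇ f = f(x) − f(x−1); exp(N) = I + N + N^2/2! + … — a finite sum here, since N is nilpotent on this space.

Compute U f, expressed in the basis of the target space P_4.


order-1 term: 48x^2 - 96x + 56
order-2 term: 48
the series for exp(∇ ∇) f terminates at order 2
exp(∇ ∇) f = 4x^4 + 48x^2 - 96x + 311/3

the image equals g(x) = 4x^4 + 48x^2 - 96x + 311/3


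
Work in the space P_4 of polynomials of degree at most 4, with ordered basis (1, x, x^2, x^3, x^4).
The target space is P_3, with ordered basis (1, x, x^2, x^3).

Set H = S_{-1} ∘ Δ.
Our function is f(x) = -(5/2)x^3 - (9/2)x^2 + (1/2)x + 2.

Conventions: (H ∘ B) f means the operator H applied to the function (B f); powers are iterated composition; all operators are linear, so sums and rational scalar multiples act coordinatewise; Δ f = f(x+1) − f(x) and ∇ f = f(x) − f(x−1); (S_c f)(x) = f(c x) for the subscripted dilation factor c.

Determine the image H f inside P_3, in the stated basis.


g(x) = -(15/2)x^2 + (33/2)x - 13/2

Δ f = -(15/2)x^2 - (33/2)x - 13/2
S_{-1} Δ f = -(15/2)x^2 + (33/2)x - 13/2


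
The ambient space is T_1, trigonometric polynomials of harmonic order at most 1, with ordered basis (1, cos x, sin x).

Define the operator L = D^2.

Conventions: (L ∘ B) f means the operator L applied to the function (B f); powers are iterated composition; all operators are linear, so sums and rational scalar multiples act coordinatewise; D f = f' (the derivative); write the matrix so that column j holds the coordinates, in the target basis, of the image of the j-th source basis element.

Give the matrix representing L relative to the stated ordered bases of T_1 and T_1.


the matrix is [[0, 0, 0]; [0, -1, 0]; [0, 0, -1]] (rows listed top to bottom)

image of 1: 0
image of cos x: -cos x
image of sin x: -sin x
each image's coordinates form column j of the matrix


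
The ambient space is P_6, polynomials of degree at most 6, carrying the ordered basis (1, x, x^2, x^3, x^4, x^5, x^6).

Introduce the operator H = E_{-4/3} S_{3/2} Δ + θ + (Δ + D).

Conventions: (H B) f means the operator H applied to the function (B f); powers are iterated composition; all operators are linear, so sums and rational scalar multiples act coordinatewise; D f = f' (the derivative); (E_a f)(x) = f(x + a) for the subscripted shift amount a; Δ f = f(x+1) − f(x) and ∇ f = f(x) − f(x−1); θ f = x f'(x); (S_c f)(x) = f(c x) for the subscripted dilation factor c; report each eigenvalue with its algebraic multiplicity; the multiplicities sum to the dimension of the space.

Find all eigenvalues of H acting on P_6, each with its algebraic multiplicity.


λ = 0 (multiplicity 1), λ = 1 (multiplicity 1), λ = 2 (multiplicity 1), λ = 3 (multiplicity 1), λ = 4 (multiplicity 1), λ = 5 (multiplicity 1), λ = 6 (multiplicity 1)

image of 1: 0
image of x: x + 3
image of x^2: 2x^2 + 7x - 2
image of x^3: 3x^3 + (51/4)x^2 - (21/2)x + 8
image of x^4: 4x^4 + (43/2)x^3 - (69/2)x^2 + 46x - 14
image of x^5: 5x^5 + (565/16)x^4 - (365/4)x^3 + (335/2)x^2 - (215/2)x + 32
image of x^6: 6x^6 + (921/16)x^5 - (3405/16)x^4 + (985/2)x^3 - (1965/4)x^2 + 285x - 62
the matrix is upper triangular; its diagonal is (0, 1, 2, 3, 4, 5, 6)
for a triangular matrix the eigenvalues are the diagonal entries, with algebraic multiplicity their repetition count


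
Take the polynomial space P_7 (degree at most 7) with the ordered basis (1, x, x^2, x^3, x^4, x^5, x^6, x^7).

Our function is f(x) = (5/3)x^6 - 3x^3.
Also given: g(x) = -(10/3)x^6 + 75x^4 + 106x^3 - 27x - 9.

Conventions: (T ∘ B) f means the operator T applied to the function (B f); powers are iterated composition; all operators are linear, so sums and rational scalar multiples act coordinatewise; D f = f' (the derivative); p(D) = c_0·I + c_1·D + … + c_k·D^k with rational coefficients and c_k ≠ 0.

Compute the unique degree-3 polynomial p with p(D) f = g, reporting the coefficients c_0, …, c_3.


p(D) = -2·I + (3/2)·D^2 + (1/2)·D^3, i.e. c_0 = -2, c_1 = 0, c_2 = 3/2, c_3 = 1/2

D^0 f = (5/3)x^6 - 3x^3
D^1 f = 10x^5 - 9x^2
D^2 f = 50x^4 - 18x
D^3 f = 200x^3 - 18
matching coefficients of g against c_0 f + c_1 Df + … from the top degree down determines the c_i
solution: c_0 = -2, c_1 = 0, c_2 = 3/2, c_3 = 1/2


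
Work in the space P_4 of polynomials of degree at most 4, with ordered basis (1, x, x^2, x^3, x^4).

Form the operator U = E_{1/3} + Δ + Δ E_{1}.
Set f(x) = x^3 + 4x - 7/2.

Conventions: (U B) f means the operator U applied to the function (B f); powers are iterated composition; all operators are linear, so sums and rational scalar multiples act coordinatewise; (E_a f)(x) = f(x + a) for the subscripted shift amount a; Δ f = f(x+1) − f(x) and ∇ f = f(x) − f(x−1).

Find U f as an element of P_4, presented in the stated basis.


the result is g(x) = x^3 + 7x^2 + (49/3)x + 749/54

E_{1/3} f = x^3 + x^2 + (13/3)x - 115/54
Δ f = 3x^2 + 3x + 5
E_{1} f = x^3 + 3x^2 + 7x + 3/2
Δ E_{1} f = 3x^2 + 9x + 11
(E_{1/3} + Δ + Δ E_{1}) f = x^3 + 7x^2 + (49/3)x + 749/54


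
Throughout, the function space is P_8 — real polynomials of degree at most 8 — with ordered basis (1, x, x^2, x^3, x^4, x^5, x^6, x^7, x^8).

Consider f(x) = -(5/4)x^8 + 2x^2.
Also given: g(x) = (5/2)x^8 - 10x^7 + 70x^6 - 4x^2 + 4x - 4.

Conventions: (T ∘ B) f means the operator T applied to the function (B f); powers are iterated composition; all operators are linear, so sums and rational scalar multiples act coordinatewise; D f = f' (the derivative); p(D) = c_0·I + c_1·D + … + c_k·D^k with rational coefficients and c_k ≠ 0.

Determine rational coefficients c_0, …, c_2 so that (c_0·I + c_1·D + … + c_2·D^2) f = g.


p(D) = -2·I + D − D^2, i.e. c_0 = -2, c_1 = 1, c_2 = -1

D^0 f = -(5/4)x^8 + 2x^2
D^1 f = -10x^7 + 4x
D^2 f = -70x^6 + 4
matching coefficients of g against c_0 f + c_1 Df + … from the top degree down determines the c_i
solution: c_0 = -2, c_1 = 1, c_2 = -1


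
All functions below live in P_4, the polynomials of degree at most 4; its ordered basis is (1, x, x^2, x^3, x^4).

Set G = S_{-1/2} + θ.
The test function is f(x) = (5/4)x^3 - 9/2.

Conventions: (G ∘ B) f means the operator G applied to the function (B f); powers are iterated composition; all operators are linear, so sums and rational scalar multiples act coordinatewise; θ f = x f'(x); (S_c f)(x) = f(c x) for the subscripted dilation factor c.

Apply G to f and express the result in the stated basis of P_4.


g(x) = (115/32)x^3 - 9/2

S_{-1/2} f = -(5/32)x^3 - 9/2
θ f = (15/4)x^3
(S_{-1/2} + θ) f = (115/32)x^3 - 9/2


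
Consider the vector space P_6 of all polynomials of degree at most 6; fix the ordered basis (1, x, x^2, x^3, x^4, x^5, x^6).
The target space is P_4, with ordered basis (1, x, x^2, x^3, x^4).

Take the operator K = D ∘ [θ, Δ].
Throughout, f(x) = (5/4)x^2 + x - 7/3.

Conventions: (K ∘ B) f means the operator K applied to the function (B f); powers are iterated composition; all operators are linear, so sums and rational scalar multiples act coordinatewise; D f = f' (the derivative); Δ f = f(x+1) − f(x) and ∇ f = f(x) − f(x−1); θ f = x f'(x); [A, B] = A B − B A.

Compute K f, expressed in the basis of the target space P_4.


the image equals g(x) = -5/2

Δ f = (5/2)x + 9/4
θ Δ f = (5/2)x
θ f = (5/2)x^2 + x
Δ θ f = 5x + 7/2
[θ, Δ] f = -(5/2)x - 7/2
D [θ, Δ] f = -5/2


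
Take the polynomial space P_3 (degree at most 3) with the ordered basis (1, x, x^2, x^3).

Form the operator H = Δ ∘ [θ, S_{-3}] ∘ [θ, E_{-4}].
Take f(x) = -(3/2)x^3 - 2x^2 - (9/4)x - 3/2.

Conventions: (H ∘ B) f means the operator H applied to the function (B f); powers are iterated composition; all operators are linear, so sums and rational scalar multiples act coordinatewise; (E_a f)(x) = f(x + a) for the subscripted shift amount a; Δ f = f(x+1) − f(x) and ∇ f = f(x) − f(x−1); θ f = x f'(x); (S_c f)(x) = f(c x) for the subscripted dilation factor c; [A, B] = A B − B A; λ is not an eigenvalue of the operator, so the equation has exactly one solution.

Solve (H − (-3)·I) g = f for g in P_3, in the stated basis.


g(x) = -(1/2)x^3 - (2/3)x^2 - (3/4)x - 1/2

write g with unknown coordinates in the stated basis and equate coefficients in (H − (-3)·I) g = f
solving from the highest basis element down gives g = -(1/2)x^3 - (2/3)x^2 - (3/4)x - 1/2
check: H g = 0
so H g − (-3)·g = -(3/2)x^3 - 2x^2 - (9/4)x - 3/2 = f ✓


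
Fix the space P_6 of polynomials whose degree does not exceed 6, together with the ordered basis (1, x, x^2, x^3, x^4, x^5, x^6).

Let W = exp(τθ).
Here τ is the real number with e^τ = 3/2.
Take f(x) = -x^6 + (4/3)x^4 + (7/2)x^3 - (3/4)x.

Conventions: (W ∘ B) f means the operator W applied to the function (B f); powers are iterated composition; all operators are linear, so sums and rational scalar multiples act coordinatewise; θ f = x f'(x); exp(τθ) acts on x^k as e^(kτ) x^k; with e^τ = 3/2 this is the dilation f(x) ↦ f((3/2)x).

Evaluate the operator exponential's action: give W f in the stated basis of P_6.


the image equals g(x) = -(729/64)x^6 + (27/4)x^4 + (189/16)x^3 - (9/8)x

exp(τθ) x^k = e^(kτ) x^k; with e^τ = 3/2 this sends x^k to (3/2)^k x^k
x ↦ 3/2 x
x^3 ↦ 27/8 x^3
x^4 ↦ 81/16 x^4
x^6 ↦ 729/64 x^6
applying this coordinatewise to f: exp(τθ) f = -(729/64)x^6 + (27/4)x^4 + (189/16)x^3 - (9/8)x


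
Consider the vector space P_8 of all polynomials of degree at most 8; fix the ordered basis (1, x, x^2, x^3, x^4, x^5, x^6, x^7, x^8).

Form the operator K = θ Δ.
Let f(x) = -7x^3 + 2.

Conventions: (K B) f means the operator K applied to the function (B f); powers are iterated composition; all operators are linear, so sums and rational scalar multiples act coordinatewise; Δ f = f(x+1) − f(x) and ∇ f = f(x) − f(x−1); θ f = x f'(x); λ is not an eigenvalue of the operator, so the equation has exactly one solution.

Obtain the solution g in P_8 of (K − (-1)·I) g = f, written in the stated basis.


g(x) = -7x^3 + 42x^2 - 63x + 2

write g with unknown coordinates in the stated basis and equate coefficients in (K − (-1)·I) g = f
solving from the highest basis element down gives g = -7x^3 + 42x^2 - 63x + 2
check: K g = -42x^2 + 63x
so K g − (-1)·g = -7x^3 + 2 = f ✓


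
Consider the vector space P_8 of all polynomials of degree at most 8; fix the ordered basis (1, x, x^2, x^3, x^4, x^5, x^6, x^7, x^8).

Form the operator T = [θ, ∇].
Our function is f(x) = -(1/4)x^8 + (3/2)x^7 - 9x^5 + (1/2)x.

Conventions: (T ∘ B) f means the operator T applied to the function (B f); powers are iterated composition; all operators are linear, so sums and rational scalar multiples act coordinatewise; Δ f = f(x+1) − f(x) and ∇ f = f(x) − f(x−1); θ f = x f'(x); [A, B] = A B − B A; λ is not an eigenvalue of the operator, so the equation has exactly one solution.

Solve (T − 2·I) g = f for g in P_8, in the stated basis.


write g with unknown coordinates in the stated basis and equate coefficients in (T − 2·I) g = f
solving from the highest basis element down gives g = (1/8)x^8 - (5/4)x^7 + (63/8)x^6 - (447/8)x^5 + (5455/16)x^4 - (12655/8)x^3 + (89103/16)x^2 - (209073/16)x + 490411/32
check: T g = -x^7 + (63/4)x^6 - (483/4)x^5 + (5455/8)x^4 - (12655/4)x^3 + (89103/8)x^2 - (209069/8)x + 490411/16
so T g − 2·g = -(1/4)x^8 + (3/2)x^7 - 9x^5 + (1/2)x = f ✓

the result is g(x) = (1/8)x^8 - (5/4)x^7 + (63/8)x^6 - (447/8)x^5 + (5455/16)x^4 - (12655/8)x^3 + (89103/16)x^2 - (209073/16)x + 490411/32


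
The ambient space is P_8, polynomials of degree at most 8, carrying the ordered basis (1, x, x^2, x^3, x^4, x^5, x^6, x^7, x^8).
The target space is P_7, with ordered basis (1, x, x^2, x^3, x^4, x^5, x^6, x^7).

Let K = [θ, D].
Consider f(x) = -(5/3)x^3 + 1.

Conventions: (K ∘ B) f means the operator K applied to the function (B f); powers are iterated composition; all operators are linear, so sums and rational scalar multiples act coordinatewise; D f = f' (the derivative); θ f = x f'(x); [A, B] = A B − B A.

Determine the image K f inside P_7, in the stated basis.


the image equals g(x) = 5x^2

D f = -5x^2
θ D f = -10x^2
θ f = -5x^3
D θ f = -15x^2
[θ, D] f = 5x^2


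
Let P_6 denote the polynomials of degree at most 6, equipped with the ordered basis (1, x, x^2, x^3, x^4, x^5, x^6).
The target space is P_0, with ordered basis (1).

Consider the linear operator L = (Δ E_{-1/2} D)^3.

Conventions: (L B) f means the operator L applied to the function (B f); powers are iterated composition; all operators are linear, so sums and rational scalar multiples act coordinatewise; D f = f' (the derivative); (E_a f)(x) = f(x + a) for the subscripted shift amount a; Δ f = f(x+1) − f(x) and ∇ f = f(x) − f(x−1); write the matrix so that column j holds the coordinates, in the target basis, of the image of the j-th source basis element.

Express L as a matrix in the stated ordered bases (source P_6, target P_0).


the matrix is [[0, 0, 0, 0, 0, 0, 720]] (rows listed top to bottom)

image of 1: 0
image of x: 0
image of x^2: 0
image of x^3: 0
image of x^4: 0
image of x^5: 0
image of x^6: 720
each image's coordinates form column j of the matrix


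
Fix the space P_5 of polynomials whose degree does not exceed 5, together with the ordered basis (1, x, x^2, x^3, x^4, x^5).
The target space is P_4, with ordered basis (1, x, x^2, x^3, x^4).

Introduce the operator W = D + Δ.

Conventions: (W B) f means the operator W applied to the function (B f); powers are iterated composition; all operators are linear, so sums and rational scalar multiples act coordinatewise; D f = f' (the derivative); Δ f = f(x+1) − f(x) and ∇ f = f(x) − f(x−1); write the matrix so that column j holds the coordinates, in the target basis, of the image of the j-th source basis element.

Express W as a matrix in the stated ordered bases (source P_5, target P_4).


image of 1: 0
image of x: 2
image of x^2: 4x + 1
image of x^3: 6x^2 + 3x + 1
image of x^4: 8x^3 + 6x^2 + 4x + 1
image of x^5: 10x^4 + 10x^3 + 10x^2 + 5x + 1
each image's coordinates form column j of the matrix

the matrix is [[0, 2, 1, 1, 1, 1]; [0, 0, 4, 3, 4, 5]; [0, 0, 0, 6, 6, 10]; [0, 0, 0, 0, 8, 10]; [0, 0, 0, 0, 0, 10]] (rows listed top to bottom)


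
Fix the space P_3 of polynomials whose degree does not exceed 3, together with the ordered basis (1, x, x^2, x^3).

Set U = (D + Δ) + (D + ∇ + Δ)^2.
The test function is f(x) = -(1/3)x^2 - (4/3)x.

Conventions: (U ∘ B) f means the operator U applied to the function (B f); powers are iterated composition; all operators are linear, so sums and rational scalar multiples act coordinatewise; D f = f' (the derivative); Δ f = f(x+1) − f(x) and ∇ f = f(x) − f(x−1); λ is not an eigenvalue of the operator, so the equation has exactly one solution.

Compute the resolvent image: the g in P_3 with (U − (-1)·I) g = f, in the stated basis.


write g with unknown coordinates in the stated basis and equate coefficients in (U − (-1)·I) g = f
solving from the highest basis element down gives g = -(1/3)x^2 + 19/3
check: U g = -(4/3)x - 19/3
so U g − (-1)·g = -(1/3)x^2 - (4/3)x = f ✓

g(x) = -(1/3)x^2 + 19/3


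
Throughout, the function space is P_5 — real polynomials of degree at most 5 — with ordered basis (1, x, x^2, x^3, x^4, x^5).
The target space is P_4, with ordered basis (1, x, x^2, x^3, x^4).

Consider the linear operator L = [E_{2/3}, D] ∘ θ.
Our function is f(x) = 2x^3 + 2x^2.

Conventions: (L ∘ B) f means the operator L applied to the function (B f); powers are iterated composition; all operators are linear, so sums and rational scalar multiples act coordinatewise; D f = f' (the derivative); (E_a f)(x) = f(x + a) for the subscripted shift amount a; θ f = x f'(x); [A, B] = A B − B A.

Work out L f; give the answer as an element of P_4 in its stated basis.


the image equals g(x) = 0

θ f = 6x^3 + 4x^2
D θ f = 18x^2 + 8x
E_{2/3} D θ f = 18x^2 + 32x + 40/3
E_{2/3} θ f = 6x^3 + 16x^2 + (40/3)x + 32/9
D E_{2/3} θ f = 18x^2 + 32x + 40/3
[E_{2/3}, D] θ f = 0


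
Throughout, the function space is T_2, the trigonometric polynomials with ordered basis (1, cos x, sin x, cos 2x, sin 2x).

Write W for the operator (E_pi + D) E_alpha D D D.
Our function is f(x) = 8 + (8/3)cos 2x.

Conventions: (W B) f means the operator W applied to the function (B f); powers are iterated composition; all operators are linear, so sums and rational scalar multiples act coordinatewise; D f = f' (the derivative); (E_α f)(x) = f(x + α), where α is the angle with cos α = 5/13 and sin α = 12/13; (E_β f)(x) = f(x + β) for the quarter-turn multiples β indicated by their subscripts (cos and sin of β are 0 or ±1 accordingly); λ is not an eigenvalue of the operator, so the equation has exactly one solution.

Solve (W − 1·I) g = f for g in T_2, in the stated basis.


write g with unknown coordinates in the stated basis and equate coefficients in (W − 1·I) g = f
solving from the highest basis element down gives g = -8 - (2968/56137)cos 2x + (22976/168411)sin 2x
check: W g = (440192/168411)cos 2x + (22976/168411)sin 2x
so W g − 1·g = 8 + (8/3)cos 2x = f ✓

g(x) = -8 - (2968/56137)cos 2x + (22976/168411)sin 2x


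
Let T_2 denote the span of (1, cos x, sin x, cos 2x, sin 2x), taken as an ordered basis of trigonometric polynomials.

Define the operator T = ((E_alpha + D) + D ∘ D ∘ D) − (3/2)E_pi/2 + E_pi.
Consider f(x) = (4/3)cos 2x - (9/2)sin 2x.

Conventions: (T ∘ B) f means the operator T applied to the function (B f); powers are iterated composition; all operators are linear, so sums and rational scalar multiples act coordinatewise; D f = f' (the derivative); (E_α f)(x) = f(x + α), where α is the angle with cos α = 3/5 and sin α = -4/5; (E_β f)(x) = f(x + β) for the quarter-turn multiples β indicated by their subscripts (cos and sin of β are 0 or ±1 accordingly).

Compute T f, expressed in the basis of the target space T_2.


the image equals g(x) = (857/25)cos 2x - (71/100)sin 2x

E_alpha f = (296/75)cos 2x + (127/50)sin 2x
D f = -9cos 2x - (8/3)sin 2x
(E_alpha + D) f = -(379/75)cos 2x - (19/150)sin 2x
D f = -9cos 2x - (8/3)sin 2x
D D f = -(16/3)cos 2x + 18sin 2x
D D D f = 36cos 2x + (32/3)sin 2x
((E_alpha + D) + D ∘ D ∘ D) f = (2321/75)cos 2x + (527/50)sin 2x
E_pi/2 f = -(4/3)cos 2x + (9/2)sin 2x
(-(3/2)E_pi/2) f = 2cos 2x - (27/4)sin 2x
E_pi f = (4/3)cos 2x - (9/2)sin 2x
(((E_alpha + D) + D ∘ D ∘ D) − (3/2)E_pi/2 + E_pi) f = (857/25)cos 2x - (71/100)sin 2x


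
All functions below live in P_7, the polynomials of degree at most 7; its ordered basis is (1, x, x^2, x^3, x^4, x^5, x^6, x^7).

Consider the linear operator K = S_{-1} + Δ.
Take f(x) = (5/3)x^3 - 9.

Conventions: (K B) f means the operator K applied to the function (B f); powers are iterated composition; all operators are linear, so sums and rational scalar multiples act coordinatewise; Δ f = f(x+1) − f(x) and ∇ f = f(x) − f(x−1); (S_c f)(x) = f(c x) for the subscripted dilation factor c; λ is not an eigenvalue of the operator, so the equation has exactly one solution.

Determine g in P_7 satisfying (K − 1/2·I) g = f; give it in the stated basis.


write g with unknown coordinates in the stated basis and equate coefficients in (K − 1/2·I) g = f
solving from the highest basis element down gives g = -(10/9)x^3 + (20/3)x^2 + (20/3)x - 382/9
check: K g = (10/9)x^3 + (10/3)x^2 + (10/3)x - 272/9
so K g − 1/2·g = (5/3)x^3 - 9 = f ✓

g(x) = -(10/9)x^3 + (20/3)x^2 + (20/3)x - 382/9


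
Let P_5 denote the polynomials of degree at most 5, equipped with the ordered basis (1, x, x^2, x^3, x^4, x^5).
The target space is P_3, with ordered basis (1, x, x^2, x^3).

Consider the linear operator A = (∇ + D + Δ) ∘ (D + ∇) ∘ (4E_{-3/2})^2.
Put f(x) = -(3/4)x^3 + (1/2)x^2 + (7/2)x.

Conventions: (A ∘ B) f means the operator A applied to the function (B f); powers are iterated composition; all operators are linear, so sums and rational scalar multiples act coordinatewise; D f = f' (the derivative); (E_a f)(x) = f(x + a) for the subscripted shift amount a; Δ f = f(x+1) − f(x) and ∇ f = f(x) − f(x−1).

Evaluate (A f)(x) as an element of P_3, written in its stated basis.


E_{-3/2} f = -(3/4)x^3 + (31/8)x^2 - (49/16)x - 51/32
(4E_{-3/2}) f = -3x^3 + (31/2)x^2 - (49/4)x - 51/8
E_{-3/2} (4E_{-3/2}) f = -3x^3 + 29x^2 - 79x + 57
(4E_{-3/2}) (4E_{-3/2}) f = -12x^3 + 116x^2 - 316x + 228
D (4E_{-3/2})^2 f = -36x^2 + 232x - 316
∇ (4E_{-3/2})^2 f = -36x^2 + 268x - 444
(D + ∇) (4E_{-3/2})^2 f = -72x^2 + 500x - 760
∇ (D + ∇) (4E_{-3/2})^2 f = -144x + 572
D (D + ∇) (4E_{-3/2})^2 f = -144x + 500
Δ (D + ∇) (4E_{-3/2})^2 f = -144x + 428
(∇ + D + Δ) (D + ∇) (4E_{-3/2})^2 f = -432x + 1500

the result is g(x) = -432x + 1500


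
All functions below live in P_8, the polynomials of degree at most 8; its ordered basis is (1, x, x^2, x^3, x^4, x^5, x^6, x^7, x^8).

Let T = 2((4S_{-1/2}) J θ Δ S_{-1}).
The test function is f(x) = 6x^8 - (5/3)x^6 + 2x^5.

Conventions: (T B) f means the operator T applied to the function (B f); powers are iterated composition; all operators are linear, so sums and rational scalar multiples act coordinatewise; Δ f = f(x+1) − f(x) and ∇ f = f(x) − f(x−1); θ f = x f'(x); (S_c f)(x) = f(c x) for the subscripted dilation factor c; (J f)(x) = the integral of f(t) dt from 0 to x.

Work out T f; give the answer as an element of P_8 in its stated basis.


the image equals g(x) = (21/16)x^8 - 9x^7 + (815/24)x^6 - 77x^5 + 106x^4 - 82x^3 + 28x^2

S_{-1} f = 6x^8 - (5/3)x^6 - 2x^5
Δ S_{-1} f = 48x^7 + 168x^6 + 326x^5 + 385x^4 + (848/3)x^3 + 123x^2 + 28x + 7/3
θ (Δ S_{-1}) f = 336x^7 + 1008x^6 + 1630x^5 + 1540x^4 + 848x^3 + 246x^2 + 28x
J θ (Δ S_{-1}) f = 42x^8 + 144x^7 + (815/3)x^6 + 308x^5 + 212x^4 + 82x^3 + 14x^2
S_{-1/2} (J θ) (Δ S_{-1}) f = (21/128)x^8 - (9/8)x^7 + (815/192)x^6 - (77/8)x^5 + (53/4)x^4 - (41/4)x^3 + (7/2)x^2
(4S_{-1/2}) (J θ) (Δ S_{-1}) f = (21/32)x^8 - (9/2)x^7 + (815/48)x^6 - (77/2)x^5 + 53x^4 - 41x^3 + 14x^2
(2((4S_{-1/2}) J θ Δ S_{-1})) f = (21/16)x^8 - 9x^7 + (815/24)x^6 - 77x^5 + 106x^4 - 82x^3 + 28x^2
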